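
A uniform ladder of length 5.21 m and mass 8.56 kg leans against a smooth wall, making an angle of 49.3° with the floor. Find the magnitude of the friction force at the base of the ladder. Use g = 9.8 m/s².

Take moments about the foot of the ladder.
Ladder weight 8.56×9.8 = 83.89 N acts at 2.605 m along the ladder; its horizontal arm is 2.605·cos49.3° = 1.699 m → τ = 142.5 N·m clockwise.
Wall normal N acts horizontally at the top; its moment arm is the height L sinθ = 5.21·sin49.3° = 3.95 m, counterclockwise.
Balancing moments: N × 3.95 = 142.5, giving N = 36.1 N.
ΣFx = 0: friction at the foot balances the wall's push, so f = N_wall = 36.1 N.

f ≈ 36.1 N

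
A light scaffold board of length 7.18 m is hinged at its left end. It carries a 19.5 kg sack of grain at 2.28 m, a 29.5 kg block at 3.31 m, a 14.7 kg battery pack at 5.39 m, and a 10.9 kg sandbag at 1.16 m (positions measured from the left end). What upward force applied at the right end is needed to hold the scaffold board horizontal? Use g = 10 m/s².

F ≈ 326 N

Sum moments about the left end (the unknown pivot reaction has zero arm there).
Sack of grain: 19.5 × 10 = 195 N down at 2.28 m → arm 2.28 m, τ = 195 × 2.28 = 444.6 N·m clockwise.
Block: 29.5 × 10 = 295 N down at 3.31 m → arm 3.31 m, τ = 295 × 3.31 = 976.5 N·m clockwise.
Battery pack: 14.7 × 10 = 147 N down at 5.39 m → arm 5.39 m, τ = 147 × 5.39 = 792.3 N·m clockwise.
Sandbag: 10.9 × 10 = 109 N down at 1.16 m → arm 1.16 m, τ = 109 × 1.16 = 126.4 N·m clockwise.
Net moment of the loads = 2340 N·m clockwise.
The upward force F acts at the right end, arm 7.18 m, giving F × 7.18 counterclockwise.
Στ = 0 ⇒ F × 7.18 = 2340 ⇒ F = 2340 / 7.18 = 326 N.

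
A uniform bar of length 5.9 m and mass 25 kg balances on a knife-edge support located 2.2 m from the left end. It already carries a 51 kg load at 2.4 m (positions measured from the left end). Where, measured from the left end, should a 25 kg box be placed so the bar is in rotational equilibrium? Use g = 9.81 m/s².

Sum moments about the knife-edge support (at 2.2 m from the left end) (the support reaction has zero arm there).
Beam weight: 25 × 9.81 = 245.2 N down at 2.95 m → arm 0.75 m, τ = 245.2 × 0.75 = 183.9 N·m clockwise.
Load: 51 × 9.81 = 500.3 N down at 2.4 m → arm 0.2 m, τ = 500.3 × 0.2 = 100.1 N·m clockwise.
Net moment of existing loads = 284 N·m clockwise.
The box weighs 25 × 9.81 = 245.2 N and must supply an equal counterclockwise moment, so its lever arm about the knife-edge support is 284 / 245.2 = 1.16 m.
That puts it at 2.2 − 1.16 = 1.04 m from the left end.

x ≈ 1.04 m from the left end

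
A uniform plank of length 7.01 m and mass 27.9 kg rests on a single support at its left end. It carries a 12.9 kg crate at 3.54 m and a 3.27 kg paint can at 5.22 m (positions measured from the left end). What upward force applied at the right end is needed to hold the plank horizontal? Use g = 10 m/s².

F ≈ 229 N

Choose the left end as the axis so the unknown pivot reaction has zero arm there.
Beam weight: 27.9 × 10 = 279 N down at 3.505 m → arm 3.505 m, τ = 279 × 3.505 = 977.9 N·m clockwise.
Crate: 12.9 × 10 = 129 N down at 3.54 m → arm 3.54 m, τ = 129 × 3.54 = 456.7 N·m clockwise.
Paint can: 3.27 × 10 = 32.7 N down at 5.22 m → arm 5.22 m, τ = 32.7 × 5.22 = 170.7 N·m clockwise.
Net moment of the loads = 1605 N·m clockwise.
The upward force F acts at the right end, arm 7.01 m, giving F × 7.01 counterclockwise.
Balancing moments: F × 7.01 = 1605, giving F = 1605 / 7.01 = 229 N.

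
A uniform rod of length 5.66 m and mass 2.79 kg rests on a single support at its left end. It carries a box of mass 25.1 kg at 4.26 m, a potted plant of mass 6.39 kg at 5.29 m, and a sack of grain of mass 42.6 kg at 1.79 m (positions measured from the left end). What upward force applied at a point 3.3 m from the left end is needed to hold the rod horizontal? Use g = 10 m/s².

F ≈ 681 N

Sum moments about the left end (the unknown pivot reaction has zero arm there).
Beam weight: 2.79 × 10 = 27.9 N down at 2.83 m → arm 2.83 m, τ = 27.9 × 2.83 = 78.96 N·m clockwise.
Box: 25.1 × 10 = 251 N down at 4.26 m → arm 4.26 m, τ = 251 × 4.26 = 1069 N·m clockwise.
Potted plant: 6.39 × 10 = 63.9 N down at 5.29 m → arm 5.29 m, τ = 63.9 × 5.29 = 338 N·m clockwise.
Sack of grain: 42.6 × 10 = 426 N down at 1.79 m → arm 1.79 m, τ = 426 × 1.79 = 762.5 N·m clockwise.
Net moment of the loads = 2248 N·m clockwise.
The upward force F acts at a point 3.3 m from the left end, arm 3.3 m, giving F × 3.3 counterclockwise.
For rotational equilibrium, F × 3.3 = 2248, so F = 2248 / 3.3 = 681 N.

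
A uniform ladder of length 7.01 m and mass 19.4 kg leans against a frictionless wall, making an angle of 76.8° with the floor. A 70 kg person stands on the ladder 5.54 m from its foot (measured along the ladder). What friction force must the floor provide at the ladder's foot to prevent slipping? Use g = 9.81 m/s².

Sum moments about the foot of the ladder (the floor normal and friction both act there and drop out).
Ladder weight 19.4×9.81 = 190.3 N acts at 3.505 m along the ladder; its horizontal arm is 3.505·cos76.8° = 0.8004 m → τ = 152.3 N·m clockwise.
Person: 70×9.81 = 686.7 N at 5.54 m → arm 1.265 m → τ = 868.7 N·m clockwise.
Wall normal N acts horizontally at the top; its moment arm is the height L sinθ = 7.01·sin76.8° = 6.825 m, counterclockwise.
Setting net torque to zero: N × 6.825 = 1021 → N = 150 N.
ΣFx = 0: friction at the foot balances the wall's push, so f = N_wall = 150 N.

f ≈ 150 N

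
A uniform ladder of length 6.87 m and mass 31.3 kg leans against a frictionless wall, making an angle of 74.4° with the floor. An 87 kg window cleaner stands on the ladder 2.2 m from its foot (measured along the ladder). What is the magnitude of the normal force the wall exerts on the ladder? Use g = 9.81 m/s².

N_wall ≈ 119 N

Sum moments about the foot of the ladder (the floor normal and friction both act there and drop out).
Ladder weight 31.3×9.81 = 307.1 N acts at 3.435 m along the ladder; its horizontal arm is 3.435·cos74.4° = 0.9237 m → τ = 283.7 N·m clockwise.
Window cleaner: 87×9.81 = 853.5 N at 2.2 m → arm 0.5916 m → τ = 504.9 N·m clockwise.
Wall normal N acts horizontally at the top; its moment arm is the height L sinθ = 6.87·sin74.4° = 6.617 m, counterclockwise.
Balancing moments: N × 6.617 = 788.6, giving N = 119 N.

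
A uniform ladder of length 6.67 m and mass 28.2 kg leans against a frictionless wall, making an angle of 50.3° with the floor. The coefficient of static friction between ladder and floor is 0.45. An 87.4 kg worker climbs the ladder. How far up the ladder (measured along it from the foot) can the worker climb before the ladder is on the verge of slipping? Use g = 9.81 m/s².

d ≈ 3.71 m

Taking torques about the foot of the ladder:
Ladder weight 28.2×9.81 = 276.6 N acts at 3.335 m along the ladder; its horizontal arm is 3.335·cos50.3° = 2.13 m → τ = 589.2 N·m clockwise.
Worker weight 87.4×9.81 = 857.4 N at distance d → arm d·cos50.3° → τ = 857.4·d·0.6388 clockwise.
Wall normal N at the top has arm L sinθ = 5.132 m counterclockwise, so Στ = 0 gives N·5.132 = 589.2 + 547.7·d.
ΣFy = 0 ⇒ N_floor = 1134 N, so the maximum friction is μ_s·N_floor = 0.45×1134 = 510.3 N. ΣFx = 0 ⇒ N_wall = f, so at the slipping point N = 510.3 N.
Substituting: 510.3×5.132 = 589.2 + 547.7·d ⇒ d = (2619 − 589.2) / 547.7 = 3.71 m.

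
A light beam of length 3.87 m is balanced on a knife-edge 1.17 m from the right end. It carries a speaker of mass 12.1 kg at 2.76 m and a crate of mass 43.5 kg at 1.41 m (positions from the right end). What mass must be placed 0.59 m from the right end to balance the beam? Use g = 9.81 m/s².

m ≈ 51.2 kg

Sum moments about the knife-edge (at 1.17 m from the right end) (the support reaction has zero arm there).
Speaker: 12.1 × 9.81 = 118.7 N down at 2.76 m → arm 1.59 m, τ = 118.7 × 1.59 = 188.7 N·m counterclockwise.
Crate: 43.5 × 9.81 = 426.7 N down at 1.41 m → arm 0.24 m, τ = 426.7 × 0.24 = 102.4 N·m counterclockwise.
Net moment of known loads = 291.1 N·m counterclockwise.
An unknown mass m at 0.59 m has arm 0.58 m; its moment is m·g·0.58 clockwise.
Στ = 0 ⇒ m × 9.81 × 0.58 = 291.1 ⇒ m = 291.1 / (9.81 × 0.58) = 51.2 kg.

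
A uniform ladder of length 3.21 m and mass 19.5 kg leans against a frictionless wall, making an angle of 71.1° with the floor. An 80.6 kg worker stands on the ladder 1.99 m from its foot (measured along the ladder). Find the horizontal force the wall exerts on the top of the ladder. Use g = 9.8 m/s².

N_wall ≈ 200 N

Choose the foot of the ladder as the axis so the floor normal and friction both act there and drop out.
Ladder weight 19.5×9.8 = 191.1 N acts at 1.605 m along the ladder; its horizontal arm is 1.605·cos71.1° = 0.5199 m → τ = 99.35 N·m clockwise.
Worker: 80.6×9.8 = 789.9 N at 1.99 m → arm 0.6446 m → τ = 509.2 N·m clockwise.
Wall normal N acts horizontally at the top; its moment arm is the height L sinθ = 3.21·sin71.1° = 3.037 m, counterclockwise.
Balancing moments: N × 3.037 = 608.5, giving N = 200 N.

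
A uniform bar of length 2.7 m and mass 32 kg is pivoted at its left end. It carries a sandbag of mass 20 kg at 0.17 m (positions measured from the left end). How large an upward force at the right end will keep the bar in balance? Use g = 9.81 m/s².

F ≈ 169 N

Taking torques about the left end:
Beam weight: 32 × 9.81 = 313.9 N down at 1.35 m → arm 1.35 m, τ = 313.9 × 1.35 = 423.8 N·m clockwise.
Sandbag: 20 × 9.81 = 196.2 N down at 0.17 m → arm 0.17 m, τ = 196.2 × 0.17 = 33.35 N·m clockwise.
Net moment of the loads = 457.2 N·m clockwise.
The upward force F acts at the right end, arm 2.7 m, giving F × 2.7 counterclockwise.
Balancing moments: F × 2.7 = 457.2, giving F = 457.2 / 2.7 = 169 N.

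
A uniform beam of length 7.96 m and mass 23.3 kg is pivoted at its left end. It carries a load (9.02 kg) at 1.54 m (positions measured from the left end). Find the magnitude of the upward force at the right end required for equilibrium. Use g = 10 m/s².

F ≈ 134 N

Take moments about the left end.
Beam weight: 23.3 × 10 = 233 N down at 3.98 m → arm 3.98 m, τ = 233 × 3.98 = 927.3 N·m clockwise.
Load: 9.02 × 10 = 90.2 N down at 1.54 m → arm 1.54 m, τ = 90.2 × 1.54 = 138.9 N·m clockwise.
Net moment of the loads = 1066 N·m clockwise.
The upward force F acts at the right end, arm 7.96 m, giving F × 7.96 counterclockwise.
Στ = 0 ⇒ F × 7.96 = 1066 ⇒ F = 1066 / 7.96 = 134 N.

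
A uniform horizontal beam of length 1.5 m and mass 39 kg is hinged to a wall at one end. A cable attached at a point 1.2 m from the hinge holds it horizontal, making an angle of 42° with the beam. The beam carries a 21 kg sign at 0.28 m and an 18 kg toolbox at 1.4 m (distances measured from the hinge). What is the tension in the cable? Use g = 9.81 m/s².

Sum moments about the hinge (the unknown hinge reaction has zero arm there).
Beam weight: 39 × 9.81 = 382.6 N down at 0.75 m → arm 0.75 m, τ = 382.6 × 0.75 = 287 N·m clockwise.
Sign: 21 × 9.81 = 206 N down at 0.28 m → arm 0.28 m, τ = 206 × 0.28 = 57.68 N·m clockwise.
Toolbox: 18 × 9.81 = 176.6 N down at 1.4 m → arm 1.4 m, τ = 176.6 × 1.4 = 247.2 N·m clockwise.
Total clockwise load moment = 591.9 N·m.
The cable tension T acts at 1.2 m; only its component perpendicular to the beam, T sinθ, produces torque. sin 42° = 0.6691.
For rotational equilibrium, T × 1.2 × 0.6691 = 591.9, so T = 591.9 / 0.8029 = 737 N.

T ≈ 737 N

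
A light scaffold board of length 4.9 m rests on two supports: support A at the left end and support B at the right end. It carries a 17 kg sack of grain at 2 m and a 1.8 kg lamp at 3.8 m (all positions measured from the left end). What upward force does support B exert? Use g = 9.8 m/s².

R_B ≈ 81.7 N

Sum moments about support A (its reaction then has zero moment arm).
Sack of grain: 17 × 9.8 = 166.6 N down at 2 m → arm 2 m, τ = 166.6 × 2 = 333.2 N·m clockwise.
Lamp: 1.8 × 9.8 = 17.64 N down at 3.8 m → arm 3.8 m, τ = 17.64 × 3.8 = 67.03 N·m clockwise.
Net load moment about support A = 400.2 N·m clockwise.
Reaction R at support B is upward at 4.9 m, arm 4.9 m → moment R × 4.9 counterclockwise.
For rotational equilibrium, R × 4.9 = 400.2, so R = 81.7 N.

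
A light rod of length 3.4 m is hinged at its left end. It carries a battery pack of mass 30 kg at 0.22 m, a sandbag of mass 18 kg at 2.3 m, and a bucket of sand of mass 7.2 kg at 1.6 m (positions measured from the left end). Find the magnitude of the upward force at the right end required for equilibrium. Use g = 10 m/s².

F ≈ 175 N

Taking torques about the left end:
Battery pack: 30 × 10 = 300 N down at 0.22 m → arm 0.22 m, τ = 300 × 0.22 = 66 N·m clockwise.
Sandbag: 18 × 10 = 180 N down at 2.3 m → arm 2.3 m, τ = 180 × 2.3 = 414 N·m clockwise.
Bucket of sand: 7.2 × 10 = 72 N down at 1.6 m → arm 1.6 m, τ = 72 × 1.6 = 115.2 N·m clockwise.
Net moment of the loads = 595.2 N·m clockwise.
The upward force F acts at the right end, arm 3.4 m, giving F × 3.4 counterclockwise.
Balancing moments: F × 3.4 = 595.2, giving F = 595.2 / 3.4 = 175 N.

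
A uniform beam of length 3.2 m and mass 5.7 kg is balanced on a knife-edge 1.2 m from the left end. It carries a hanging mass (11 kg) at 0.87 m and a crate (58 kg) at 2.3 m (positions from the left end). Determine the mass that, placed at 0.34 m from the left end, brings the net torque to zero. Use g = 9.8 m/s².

Take moments about the knife-edge (at 1.2 m from the left end).
Beam weight: 5.7 × 9.8 = 55.86 N down at 1.6 m → arm 0.4 m, τ = 55.86 × 0.4 = 22.34 N·m clockwise.
Hanging mass: 11 × 9.8 = 107.8 N down at 0.87 m → arm 0.33 m, τ = 107.8 × 0.33 = 35.57 N·m counterclockwise.
Crate: 58 × 9.8 = 568.4 N down at 2.3 m → arm 1.1 m, τ = 568.4 × 1.1 = 625.2 N·m clockwise.
Net moment of known loads = 612 N·m clockwise.
An unknown mass m at 0.34 m has arm 0.86 m; its moment is m·g·0.86 counterclockwise.
Setting net torque to zero: m × 9.8 × 0.86 = 612 → m = 612 / (9.8 × 0.86) = 72.6 kg.

m ≈ 72.6 kg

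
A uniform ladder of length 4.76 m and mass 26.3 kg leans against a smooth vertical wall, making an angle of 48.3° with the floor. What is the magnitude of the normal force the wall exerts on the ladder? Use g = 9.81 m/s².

N_wall ≈ 115 N

Choose the foot of the ladder as the axis so the floor normal and friction both act there and drop out.
Ladder weight 26.3×9.81 = 258 N acts at 2.38 m along the ladder; its horizontal arm is 2.38·cos48.3° = 1.583 m → τ = 408.4 N·m clockwise.
Wall normal N acts horizontally at the top; its moment arm is the height L sinθ = 4.76·sin48.3° = 3.554 m, counterclockwise.
Setting net torque to zero: N × 3.554 = 408.4 → N = 115 N.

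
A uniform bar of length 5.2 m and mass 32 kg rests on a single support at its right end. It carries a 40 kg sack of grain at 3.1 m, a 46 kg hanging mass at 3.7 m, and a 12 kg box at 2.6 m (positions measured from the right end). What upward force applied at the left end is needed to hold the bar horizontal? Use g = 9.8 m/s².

Sum moments about the right end (the unknown pivot reaction has zero arm there).
Beam weight: 32 × 9.8 = 313.6 N down at 2.6 m → arm 2.6 m, τ = 313.6 × 2.6 = 815.4 N·m counterclockwise.
Sack of grain: 40 × 9.8 = 392 N down at 3.1 m → arm 3.1 m, τ = 392 × 3.1 = 1215 N·m counterclockwise.
Hanging mass: 46 × 9.8 = 450.8 N down at 3.7 m → arm 3.7 m, τ = 450.8 × 3.7 = 1668 N·m counterclockwise.
Box: 12 × 9.8 = 117.6 N down at 2.6 m → arm 2.6 m, τ = 117.6 × 2.6 = 305.8 N·m counterclockwise.
Net moment of the loads = 4004 N·m counterclockwise.
The upward force F acts at the left end, arm 5.2 m, giving F × 5.2 clockwise.
Στ = 0 ⇒ F × 5.2 = 4004 ⇒ F = 4004 / 5.2 = 770 N.

F ≈ 770 N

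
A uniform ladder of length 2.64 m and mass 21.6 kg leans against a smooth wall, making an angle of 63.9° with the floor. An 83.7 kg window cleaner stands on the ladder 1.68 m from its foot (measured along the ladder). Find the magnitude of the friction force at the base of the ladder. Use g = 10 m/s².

f ≈ 314 N

Take moments about the foot of the ladder.
Ladder weight 21.6×10 = 216 N acts at 1.32 m along the ladder; its horizontal arm is 1.32·cos63.9° = 0.5807 m → τ = 125.4 N·m clockwise.
Window cleaner: 83.7×10 = 837 N at 1.68 m → arm 0.7391 m → τ = 618.6 N·m clockwise.
Wall normal N acts horizontally at the top; its moment arm is the height L sinθ = 2.64·sin63.9° = 2.371 m, counterclockwise.
Setting net torque to zero: N × 2.371 = 744 → N = 314 N.
ΣFx = 0: friction at the foot balances the wall's push, so f = N_wall = 314 N.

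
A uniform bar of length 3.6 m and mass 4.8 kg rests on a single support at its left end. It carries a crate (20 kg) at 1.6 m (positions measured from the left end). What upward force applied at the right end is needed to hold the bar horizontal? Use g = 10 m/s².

About the left end:
Beam weight: 4.8 × 10 = 48 N down at 1.8 m → arm 1.8 m, τ = 48 × 1.8 = 86.4 N·m clockwise.
Crate: 20 × 10 = 200 N down at 1.6 m → arm 1.6 m, τ = 200 × 1.6 = 320 N·m clockwise.
Net moment of the loads = 406.4 N·m clockwise.
The upward force F acts at the right end, arm 3.6 m, giving F × 3.6 counterclockwise.
For rotational equilibrium, F × 3.6 = 406.4, so F = 406.4 / 3.6 = 113 N.

F ≈ 113 N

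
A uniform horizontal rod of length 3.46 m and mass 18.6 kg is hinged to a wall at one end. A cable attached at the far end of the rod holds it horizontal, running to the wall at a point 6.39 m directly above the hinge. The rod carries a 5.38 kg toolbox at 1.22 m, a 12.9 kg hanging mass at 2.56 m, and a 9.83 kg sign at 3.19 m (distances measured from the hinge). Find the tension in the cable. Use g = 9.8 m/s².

T ≈ 332 N

Taking torques about the hinge:
Beam weight: 18.6 × 9.8 = 182.3 N down at 1.73 m → arm 1.73 m, τ = 182.3 × 1.73 = 315.4 N·m clockwise.
Toolbox: 5.38 × 9.8 = 52.72 N down at 1.22 m → arm 1.22 m, τ = 52.72 × 1.22 = 64.32 N·m clockwise.
Hanging mass: 12.9 × 9.8 = 126.4 N down at 2.56 m → arm 2.56 m, τ = 126.4 × 2.56 = 323.6 N·m clockwise.
Sign: 9.83 × 9.8 = 96.33 N down at 3.19 m → arm 3.19 m, τ = 96.33 × 3.19 = 307.3 N·m clockwise.
Total clockwise load moment = 1011 N·m.
The cable tension T acts at 3.46 m; only its component perpendicular to the rod, T sinθ, produces torque. sinθ = h/√(h²+d²) = 6.39/√(6.39²+3.46²) = 0.8794.
Στ = 0 ⇒ T × 3.46 × 0.8794 = 1011 ⇒ T = 1011 / 3.043 = 332 N.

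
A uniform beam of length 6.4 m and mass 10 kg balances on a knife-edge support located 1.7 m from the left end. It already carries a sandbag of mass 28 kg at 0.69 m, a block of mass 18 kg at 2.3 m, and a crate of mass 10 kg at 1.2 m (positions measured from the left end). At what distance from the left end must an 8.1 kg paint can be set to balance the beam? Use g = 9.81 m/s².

Take moments about the knife-edge support (at 1.7 m from the left end).
Beam weight: 10 × 9.81 = 98.1 N down at 3.2 m → arm 1.5 m, τ = 98.1 × 1.5 = 147.1 N·m clockwise.
Sandbag: 28 × 9.81 = 274.7 N down at 0.69 m → arm 1.01 m, τ = 274.7 × 1.01 = 277.4 N·m counterclockwise.
Block: 18 × 9.81 = 176.6 N down at 2.3 m → arm 0.6 m, τ = 176.6 × 0.6 = 106 N·m clockwise.
Crate: 10 × 9.81 = 98.1 N down at 1.2 m → arm 0.5 m, τ = 98.1 × 0.5 = 49.05 N·m counterclockwise.
Net moment of existing loads = 73.35 N·m counterclockwise.
The paint can weighs 8.1 × 9.81 = 79.46 N and must supply an equal clockwise moment, so its lever arm about the knife-edge support is 73.35 / 79.46 = 0.923 m.
That puts it at 1.7 + 0.923 = 2.62 m from the left end.

x ≈ 2.62 m from the left end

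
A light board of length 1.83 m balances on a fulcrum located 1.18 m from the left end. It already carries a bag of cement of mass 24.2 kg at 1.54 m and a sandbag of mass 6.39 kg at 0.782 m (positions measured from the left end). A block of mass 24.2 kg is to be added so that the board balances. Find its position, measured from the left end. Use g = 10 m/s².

x ≈ 0.925 m from the left end

Choose the fulcrum (at 1.18 m from the left end) as the axis so the support reaction has zero arm there.
Bag of cement: 24.2 × 10 = 242 N down at 1.54 m → arm 0.36 m, τ = 242 × 0.36 = 87.12 N·m clockwise.
Sandbag: 6.39 × 10 = 63.9 N down at 0.782 m → arm 0.398 m, τ = 63.9 × 0.398 = 25.43 N·m counterclockwise.
Net moment of existing loads = 61.69 N·m clockwise.
The block weighs 24.2 × 10 = 242 N and must supply an equal counterclockwise moment, so its lever arm about the fulcrum is 61.69 / 242 = 0.255 m.
That puts it at 1.18 − 0.255 = 0.925 m from the left end.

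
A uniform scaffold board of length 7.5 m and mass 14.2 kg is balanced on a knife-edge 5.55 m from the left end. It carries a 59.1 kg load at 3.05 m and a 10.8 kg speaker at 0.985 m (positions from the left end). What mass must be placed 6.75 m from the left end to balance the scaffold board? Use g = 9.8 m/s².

m ≈ 186 kg

Sum moments about the knife-edge (at 5.55 m from the left end) (the support reaction has zero arm there).
Beam weight: 14.2 × 9.8 = 139.2 N down at 3.75 m → arm 1.8 m, τ = 139.2 × 1.8 = 250.6 N·m counterclockwise.
Load: 59.1 × 9.8 = 579.2 N down at 3.05 m → arm 2.5 m, τ = 579.2 × 2.5 = 1448 N·m counterclockwise.
Speaker: 10.8 × 9.8 = 105.8 N down at 0.985 m → arm 4.565 m, τ = 105.8 × 4.565 = 483 N·m counterclockwise.
Net moment of known loads = 2182 N·m counterclockwise.
An unknown mass m at 6.75 m has arm 1.2 m; its moment is m·g·1.2 clockwise.
For rotational equilibrium, m × 9.8 × 1.2 = 2182, so m = 2182 / (9.8 × 1.2) = 186 kg.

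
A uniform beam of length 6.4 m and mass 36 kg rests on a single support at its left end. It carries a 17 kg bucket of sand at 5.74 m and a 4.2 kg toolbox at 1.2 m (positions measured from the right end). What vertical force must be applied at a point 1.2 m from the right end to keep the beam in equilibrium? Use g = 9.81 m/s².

Take moments about the left end.
Beam weight: 36 × 9.81 = 353.2 N down at 3.2 m → arm 3.2 m, τ = 353.2 × 3.2 = 1130 N·m clockwise.
Bucket of sand: 17 × 9.81 = 166.8 N down at 5.74 m → arm 0.66 m, τ = 166.8 × 0.66 = 110.1 N·m clockwise.
Toolbox: 4.2 × 9.81 = 41.2 N down at 1.2 m → arm 5.2 m, τ = 41.2 × 5.2 = 214.2 N·m clockwise.
Net moment of the loads = 1454 N·m clockwise.
The upward force F acts at a point 1.2 m from the right end, arm 5.2 m, giving F × 5.2 counterclockwise.
Balancing moments: F × 5.2 = 1454, giving F = 1454 / 5.2 = 280 N.

F ≈ 280 N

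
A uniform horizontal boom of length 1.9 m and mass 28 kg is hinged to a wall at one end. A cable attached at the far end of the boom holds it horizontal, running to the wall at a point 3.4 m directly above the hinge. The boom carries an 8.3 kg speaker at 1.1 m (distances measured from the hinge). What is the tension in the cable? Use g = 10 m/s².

Taking torques about the hinge:
Beam weight: 28 × 10 = 280 N down at 0.95 m → arm 0.95 m, τ = 280 × 0.95 = 266 N·m clockwise.
Speaker: 8.3 × 10 = 83 N down at 1.1 m → arm 1.1 m, τ = 83 × 1.1 = 91.3 N·m clockwise.
Total clockwise load moment = 357.3 N·m.
The cable tension T acts at 1.9 m; only its component perpendicular to the boom, T sinθ, produces torque. sinθ = h/√(h²+d²) = 3.4/√(3.4²+1.9²) = 0.8729.
For rotational equilibrium, T × 1.9 × 0.8729 = 357.3, so T = 357.3 / 1.659 = 215 N.

T ≈ 215 N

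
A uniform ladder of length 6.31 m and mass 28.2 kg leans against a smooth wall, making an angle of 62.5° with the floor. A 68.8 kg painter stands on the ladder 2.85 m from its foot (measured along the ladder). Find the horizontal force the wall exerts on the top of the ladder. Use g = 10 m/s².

About the foot of the ladder:
Ladder weight 28.2×10 = 282 N acts at 3.155 m along the ladder; its horizontal arm is 3.155·cos62.5° = 1.457 m → τ = 410.9 N·m clockwise.
Painter: 68.8×10 = 688 N at 2.85 m → arm 1.316 m → τ = 905.4 N·m clockwise.
Wall normal N acts horizontally at the top; its moment arm is the height L sinθ = 6.31·sin62.5° = 5.597 m, counterclockwise.
Setting net torque to zero: N × 5.597 = 1316 → N = 235 N.

N_wall ≈ 235 N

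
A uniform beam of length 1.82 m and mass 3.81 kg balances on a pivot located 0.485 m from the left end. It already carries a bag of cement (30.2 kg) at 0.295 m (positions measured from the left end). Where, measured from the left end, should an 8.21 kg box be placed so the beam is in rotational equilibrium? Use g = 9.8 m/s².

Choose the pivot (at 0.485 m from the left end) as the axis so the support reaction has zero arm there.
Beam weight: 3.81 × 9.8 = 37.34 N down at 0.91 m → arm 0.425 m, τ = 37.34 × 0.425 = 15.87 N·m clockwise.
Bag of cement: 30.2 × 9.8 = 296 N down at 0.295 m → arm 0.19 m, τ = 296 × 0.19 = 56.24 N·m counterclockwise.
Net moment of existing loads = 40.37 N·m counterclockwise.
The box weighs 8.21 × 9.8 = 80.46 N and must supply an equal clockwise moment, so its lever arm about the pivot is 40.37 / 80.46 = 0.502 m.
That puts it at 0.485 + 0.502 = 0.987 m from the left end.

x ≈ 0.987 m from the left end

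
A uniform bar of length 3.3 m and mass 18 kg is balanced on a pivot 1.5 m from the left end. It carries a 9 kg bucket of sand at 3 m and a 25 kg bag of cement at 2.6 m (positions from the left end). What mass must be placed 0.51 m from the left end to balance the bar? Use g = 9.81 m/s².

Sum moments about the pivot (at 1.5 m from the left end) (the support reaction has zero arm there).
Beam weight: 18 × 9.81 = 176.6 N down at 1.65 m → arm 0.15 m, τ = 176.6 × 0.15 = 26.49 N·m clockwise.
Bucket of sand: 9 × 9.81 = 88.29 N down at 3 m → arm 1.5 m, τ = 88.29 × 1.5 = 132.4 N·m clockwise.
Bag of cement: 25 × 9.81 = 245.2 N down at 2.6 m → arm 1.1 m, τ = 245.2 × 1.1 = 269.7 N·m clockwise.
Net moment of known loads = 428.6 N·m clockwise.
An unknown mass m at 0.51 m has arm 0.99 m; its moment is m·g·0.99 counterclockwise.
Balancing moments: m × 9.81 × 0.99 = 428.6, giving m = 428.6 / (9.81 × 0.99) = 44.1 kg.

m ≈ 44.1 kg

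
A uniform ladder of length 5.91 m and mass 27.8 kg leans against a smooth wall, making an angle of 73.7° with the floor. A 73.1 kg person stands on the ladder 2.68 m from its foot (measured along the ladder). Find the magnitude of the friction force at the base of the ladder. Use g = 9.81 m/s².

Sum moments about the foot of the ladder (the floor normal and friction both act there and drop out).
Ladder weight 27.8×9.81 = 272.7 N acts at 2.955 m along the ladder; its horizontal arm is 2.955·cos73.7° = 0.8294 m → τ = 226.2 N·m clockwise.
Person: 73.1×9.81 = 717.1 N at 2.68 m → arm 0.7522 m → τ = 539.4 N·m clockwise.
Wall normal N acts horizontally at the top; its moment arm is the height L sinθ = 5.91·sin73.7° = 5.672 m, counterclockwise.
Στ = 0 ⇒ N × 5.672 = 765.6 ⇒ N = 135 N.
ΣFx = 0: friction at the foot balances the wall's push, so f = N_wall = 135 N.

f ≈ 135 N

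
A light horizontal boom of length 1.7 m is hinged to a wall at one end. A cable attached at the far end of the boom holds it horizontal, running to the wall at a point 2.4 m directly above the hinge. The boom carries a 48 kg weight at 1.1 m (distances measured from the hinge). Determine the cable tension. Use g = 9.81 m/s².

About the hinge:
Weight: 48 × 9.81 = 470.9 N down at 1.1 m → arm 1.1 m, τ = 470.9 × 1.1 = 518 N·m clockwise.
Total clockwise load moment = 518 N·m.
The cable tension T acts at 1.7 m; only its component perpendicular to the boom, T sinθ, produces torque. sinθ = h/√(h²+d²) = 2.4/√(2.4²+1.7²) = 0.816.
Στ = 0 ⇒ T × 1.7 × 0.816 = 518 ⇒ T = 518 / 1.387 = 373 N.

T ≈ 373 N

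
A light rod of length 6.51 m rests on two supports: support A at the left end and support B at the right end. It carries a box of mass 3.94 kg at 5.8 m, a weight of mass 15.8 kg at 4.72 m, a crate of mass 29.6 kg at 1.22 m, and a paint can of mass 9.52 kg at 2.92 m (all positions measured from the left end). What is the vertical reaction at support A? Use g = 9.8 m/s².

About support B:
Box: 3.94 × 9.8 = 38.61 N down at 5.8 m → arm 0.71 m, τ = 38.61 × 0.71 = 27.41 N·m counterclockwise.
Weight: 15.8 × 9.8 = 154.8 N down at 4.72 m → arm 1.79 m, τ = 154.8 × 1.79 = 277.1 N·m counterclockwise.
Crate: 29.6 × 9.8 = 290.1 N down at 1.22 m → arm 5.29 m, τ = 290.1 × 5.29 = 1535 N·m counterclockwise.
Paint can: 9.52 × 9.8 = 93.3 N down at 2.92 m → arm 3.59 m, τ = 93.3 × 3.59 = 334.9 N·m counterclockwise.
Net load moment about support B = 2174 N·m counterclockwise.
Reaction R at support A is upward at 0 m, arm 6.51 m → moment R × 6.51 clockwise.
Στ = 0 ⇒ R × 6.51 = 2174 ⇒ R = 334 N.

R_A ≈ 334 N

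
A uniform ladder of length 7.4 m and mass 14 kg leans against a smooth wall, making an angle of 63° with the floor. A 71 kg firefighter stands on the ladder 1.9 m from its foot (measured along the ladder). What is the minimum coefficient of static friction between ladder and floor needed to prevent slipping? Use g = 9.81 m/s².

Choose the foot of the ladder as the axis so the floor normal and friction both act there and drop out.
Ladder weight 14×9.81 = 137.3 N acts at 3.7 m along the ladder; its horizontal arm is 3.7·cos63° = 1.68 m → τ = 230.7 N·m clockwise.
Firefighter: 71×9.81 = 696.5 N at 1.9 m → arm 0.8626 m → τ = 600.8 N·m clockwise.
Wall normal N acts horizontally at the top; its moment arm is the height L sinθ = 7.4·sin63° = 6.593 m, counterclockwise.
Balancing moments: N × 6.593 = 831.5, giving N = 126.1 N.
ΣFx = 0 ⇒ f = N_wall = 126.1 N. ΣFy = 0 ⇒ N_floor = 833.8 N.
μ_min = f / N_floor = 126.1 / 833.8 = 0.151.

μ_min ≈ 0.151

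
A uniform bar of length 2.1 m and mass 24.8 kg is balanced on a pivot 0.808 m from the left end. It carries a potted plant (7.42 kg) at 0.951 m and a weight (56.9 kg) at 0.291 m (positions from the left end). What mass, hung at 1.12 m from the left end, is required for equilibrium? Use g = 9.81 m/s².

m ≈ 71.6 kg

Take moments about the pivot (at 0.808 m from the left end).
Beam weight: 24.8 × 9.81 = 243.3 N down at 1.05 m → arm 0.242 m, τ = 243.3 × 0.242 = 58.88 N·m clockwise.
Potted plant: 7.42 × 9.81 = 72.79 N down at 0.951 m → arm 0.143 m, τ = 72.79 × 0.143 = 10.41 N·m clockwise.
Weight: 56.9 × 9.81 = 558.2 N down at 0.291 m → arm 0.517 m, τ = 558.2 × 0.517 = 288.6 N·m counterclockwise.
Net moment of known loads = 219.3 N·m counterclockwise.
An unknown mass m at 1.12 m has arm 0.312 m; its moment is m·g·0.312 clockwise.
Στ = 0 ⇒ m × 9.81 × 0.312 = 219.3 ⇒ m = 219.3 / (9.81 × 0.312) = 71.6 kg.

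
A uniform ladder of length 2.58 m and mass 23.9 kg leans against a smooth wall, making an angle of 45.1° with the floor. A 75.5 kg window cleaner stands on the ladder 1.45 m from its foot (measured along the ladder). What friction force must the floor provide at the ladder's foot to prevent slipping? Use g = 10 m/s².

Take moments about the foot of the ladder.
Ladder weight 23.9×10 = 239 N acts at 1.29 m along the ladder; its horizontal arm is 1.29·cos45.1° = 0.9106 m → τ = 217.6 N·m clockwise.
Window cleaner: 75.5×10 = 755 N at 1.45 m → arm 1.024 m → τ = 773.1 N·m clockwise.
Wall normal N acts horizontally at the top; its moment arm is the height L sinθ = 2.58·sin45.1° = 1.828 m, counterclockwise.
For rotational equilibrium, N × 1.828 = 990.7, so N = 542 N.
ΣFx = 0: friction at the foot balances the wall's push, so f = N_wall = 542 N.

f ≈ 542 N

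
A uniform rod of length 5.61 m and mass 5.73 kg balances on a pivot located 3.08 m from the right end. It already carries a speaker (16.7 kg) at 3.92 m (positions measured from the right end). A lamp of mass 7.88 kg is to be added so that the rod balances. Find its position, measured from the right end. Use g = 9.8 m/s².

x ≈ 1.5 m from the right end

Taking torques about the pivot (at 3.08 m from the right end):
Beam weight: 5.73 × 9.8 = 56.15 N down at 2.805 m → arm 0.275 m, τ = 56.15 × 0.275 = 15.44 N·m clockwise.
Speaker: 16.7 × 9.8 = 163.7 N down at 3.92 m → arm 0.84 m, τ = 163.7 × 0.84 = 137.5 N·m counterclockwise.
Net moment of existing loads = 122.1 N·m counterclockwise.
The lamp weighs 7.88 × 9.8 = 77.22 N and must supply an equal clockwise moment, so its lever arm about the pivot is 122.1 / 77.22 = 1.58 m.
That puts it at 3.08 − 1.58 = 1.5 m from the right end.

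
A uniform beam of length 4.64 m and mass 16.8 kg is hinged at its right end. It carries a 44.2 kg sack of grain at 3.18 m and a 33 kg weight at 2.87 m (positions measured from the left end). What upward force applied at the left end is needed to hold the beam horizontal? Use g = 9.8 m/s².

F ≈ 342 N

About the right end:
Beam weight: 16.8 × 9.8 = 164.6 N down at 2.32 m → arm 2.32 m, τ = 164.6 × 2.32 = 381.9 N·m counterclockwise.
Sack of grain: 44.2 × 9.8 = 433.2 N down at 3.18 m → arm 1.46 m, τ = 433.2 × 1.46 = 632.5 N·m counterclockwise.
Weight: 33 × 9.8 = 323.4 N down at 2.87 m → arm 1.77 m, τ = 323.4 × 1.77 = 572.4 N·m counterclockwise.
Net moment of the loads = 1587 N·m counterclockwise.
The upward force F acts at the left end, arm 4.64 m, giving F × 4.64 clockwise.
For rotational equilibrium, F × 4.64 = 1587, so F = 1587 / 4.64 = 342 N.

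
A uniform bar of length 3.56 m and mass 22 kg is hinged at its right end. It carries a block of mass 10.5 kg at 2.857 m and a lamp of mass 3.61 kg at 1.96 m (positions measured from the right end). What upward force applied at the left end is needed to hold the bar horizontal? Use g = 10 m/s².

Take moments about the right end.
Beam weight: 22 × 10 = 220 N down at 1.78 m → arm 1.78 m, τ = 220 × 1.78 = 391.6 N·m counterclockwise.
Block: 10.5 × 10 = 105 N down at 2.857 m → arm 2.857 m, τ = 105 × 2.857 = 300 N·m counterclockwise.
Lamp: 3.61 × 10 = 36.1 N down at 1.96 m → arm 1.96 m, τ = 36.1 × 1.96 = 70.76 N·m counterclockwise.
Net moment of the loads = 762.4 N·m counterclockwise.
The upward force F acts at the left end, arm 3.56 m, giving F × 3.56 clockwise.
For rotational equilibrium, F × 3.56 = 762.4, so F = 762.4 / 3.56 = 214 N.

F ≈ 214 N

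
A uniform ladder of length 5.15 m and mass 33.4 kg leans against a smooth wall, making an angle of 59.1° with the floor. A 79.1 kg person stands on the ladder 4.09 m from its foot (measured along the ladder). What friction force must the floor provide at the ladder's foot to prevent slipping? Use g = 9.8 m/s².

Choose the foot of the ladder as the axis so the floor normal and friction both act there and drop out.
Ladder weight 33.4×9.8 = 327.3 N acts at 2.575 m along the ladder; its horizontal arm is 2.575·cos59.1° = 1.322 m → τ = 432.7 N·m clockwise.
Person: 79.1×9.8 = 775.2 N at 4.09 m → arm 2.1 m → τ = 1628 N·m clockwise.
Wall normal N acts horizontally at the top; its moment arm is the height L sinθ = 5.15·sin59.1° = 4.419 m, counterclockwise.
Στ = 0 ⇒ N × 4.419 = 2061 ⇒ N = 466 N.
ΣFx = 0: friction at the foot balances the wall's push, so f = N_wall = 466 N.

f ≈ 466 N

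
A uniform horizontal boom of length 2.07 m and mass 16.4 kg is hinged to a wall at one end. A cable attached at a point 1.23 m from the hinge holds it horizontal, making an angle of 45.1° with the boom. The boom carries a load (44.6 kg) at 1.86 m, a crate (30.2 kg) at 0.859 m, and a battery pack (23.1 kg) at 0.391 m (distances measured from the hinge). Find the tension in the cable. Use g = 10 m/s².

Sum moments about the hinge (the unknown hinge reaction has zero arm there).
Beam weight: 16.4 × 10 = 164 N down at 1.035 m → arm 1.035 m, τ = 164 × 1.035 = 169.7 N·m clockwise.
Load: 44.6 × 10 = 446 N down at 1.86 m → arm 1.86 m, τ = 446 × 1.86 = 829.6 N·m clockwise.
Crate: 30.2 × 10 = 302 N down at 0.859 m → arm 0.859 m, τ = 302 × 0.859 = 259.4 N·m clockwise.
Battery pack: 23.1 × 10 = 231 N down at 0.391 m → arm 0.391 m, τ = 231 × 0.391 = 90.32 N·m clockwise.
Total clockwise load moment = 1349 N·m.
The cable tension T acts at 1.23 m; only its component perpendicular to the boom, T sinθ, produces torque. sin 45.1° = 0.7083.
For rotational equilibrium, T × 1.23 × 0.7083 = 1349, so T = 1349 / 0.8712 = 1550 N.

T ≈ 1550 N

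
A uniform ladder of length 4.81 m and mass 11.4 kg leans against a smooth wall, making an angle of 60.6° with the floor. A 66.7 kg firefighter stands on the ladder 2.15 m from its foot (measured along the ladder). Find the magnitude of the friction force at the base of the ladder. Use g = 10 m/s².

f ≈ 200 N

About the foot of the ladder:
Ladder weight 11.4×10 = 114 N acts at 2.405 m along the ladder; its horizontal arm is 2.405·cos60.6° = 1.181 m → τ = 134.6 N·m clockwise.
Firefighter: 66.7×10 = 667 N at 2.15 m → arm 1.055 m → τ = 703.7 N·m clockwise.
Wall normal N acts horizontally at the top; its moment arm is the height L sinθ = 4.81·sin60.6° = 4.191 m, counterclockwise.
Στ = 0 ⇒ N × 4.191 = 838.3 ⇒ N = 200 N.
ΣFx = 0: friction at the foot balances the wall's push, so f = N_wall = 200 N.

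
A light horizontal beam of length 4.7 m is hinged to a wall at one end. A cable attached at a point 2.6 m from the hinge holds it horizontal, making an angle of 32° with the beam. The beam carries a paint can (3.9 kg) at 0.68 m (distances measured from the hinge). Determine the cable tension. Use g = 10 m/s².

T ≈ 19.2 N

Taking torques about the hinge:
Paint can: 3.9 × 10 = 39 N down at 0.68 m → arm 0.68 m, τ = 39 × 0.68 = 26.52 N·m clockwise.
Total clockwise load moment = 26.52 N·m.
The cable tension T acts at 2.6 m; only its component perpendicular to the beam, T sinθ, produces torque. sin 32° = 0.5299.
For rotational equilibrium, T × 2.6 × 0.5299 = 26.52, so T = 26.52 / 1.378 = 19.2 N.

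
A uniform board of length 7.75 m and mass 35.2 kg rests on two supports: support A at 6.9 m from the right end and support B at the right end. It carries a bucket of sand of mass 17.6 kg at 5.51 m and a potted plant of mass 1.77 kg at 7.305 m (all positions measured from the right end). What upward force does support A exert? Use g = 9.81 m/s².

R_A ≈ 350 N

Sum moments about support B (its reaction then has zero moment arm).
Beam weight: 35.2 × 9.81 = 345.3 N down at 3.875 m → arm 3.875 m, τ = 345.3 × 3.875 = 1338 N·m counterclockwise.
Bucket of sand: 17.6 × 9.81 = 172.7 N down at 5.51 m → arm 5.51 m, τ = 172.7 × 5.51 = 951.6 N·m counterclockwise.
Potted plant: 1.77 × 9.81 = 17.36 N down at 7.305 m → arm 7.305 m, τ = 17.36 × 7.305 = 126.8 N·m counterclockwise.
Net load moment about support B = 2416 N·m counterclockwise.
Reaction R at support A is upward at 6.9 m, arm 6.9 m → moment R × 6.9 clockwise.
Στ = 0 ⇒ R × 6.9 = 2416 ⇒ R = 350 N.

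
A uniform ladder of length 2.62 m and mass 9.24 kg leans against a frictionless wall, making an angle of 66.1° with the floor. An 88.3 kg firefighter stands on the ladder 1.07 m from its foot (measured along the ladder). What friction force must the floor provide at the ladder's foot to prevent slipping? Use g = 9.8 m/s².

About the foot of the ladder:
Ladder weight 9.24×9.8 = 90.55 N acts at 1.31 m along the ladder; its horizontal arm is 1.31·cos66.1° = 0.5307 m → τ = 48.05 N·m clockwise.
Firefighter: 88.3×9.8 = 865.3 N at 1.07 m → arm 0.4335 m → τ = 375.1 N·m clockwise.
Wall normal N acts horizontally at the top; its moment arm is the height L sinθ = 2.62·sin66.1° = 2.395 m, counterclockwise.
For rotational equilibrium, N × 2.395 = 423.2, so N = 177 N.
ΣFx = 0: friction at the foot balances the wall's push, so f = N_wall = 177 N.

f ≈ 177 N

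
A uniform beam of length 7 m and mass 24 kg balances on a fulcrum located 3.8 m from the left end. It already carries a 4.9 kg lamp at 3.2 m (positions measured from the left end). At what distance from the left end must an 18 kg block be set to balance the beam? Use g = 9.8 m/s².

x ≈ 4.36 m from the left end

Sum moments about the fulcrum (at 3.8 m from the left end) (the support reaction has zero arm there).
Beam weight: 24 × 9.8 = 235.2 N down at 3.5 m → arm 0.3 m, τ = 235.2 × 0.3 = 70.56 N·m counterclockwise.
Lamp: 4.9 × 9.8 = 48.02 N down at 3.2 m → arm 0.6 m, τ = 48.02 × 0.6 = 28.81 N·m counterclockwise.
Net moment of existing loads = 99.37 N·m counterclockwise.
The block weighs 18 × 9.8 = 176.4 N and must supply an equal clockwise moment, so its lever arm about the fulcrum is 99.37 / 176.4 = 0.563 m.
That puts it at 3.8 + 0.563 = 4.36 m from the left end.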